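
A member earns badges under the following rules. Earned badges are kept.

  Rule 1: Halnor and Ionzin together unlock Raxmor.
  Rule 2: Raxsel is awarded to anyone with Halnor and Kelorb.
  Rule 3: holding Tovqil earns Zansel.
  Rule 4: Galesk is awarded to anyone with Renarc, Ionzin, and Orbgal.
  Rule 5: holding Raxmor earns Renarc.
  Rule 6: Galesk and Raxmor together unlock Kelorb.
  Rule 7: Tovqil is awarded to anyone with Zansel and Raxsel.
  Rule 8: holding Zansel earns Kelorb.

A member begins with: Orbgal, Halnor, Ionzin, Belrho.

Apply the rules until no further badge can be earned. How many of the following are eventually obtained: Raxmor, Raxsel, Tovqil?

2

With Halnor and Ionzin, Raxmor is earned (Rule 1).
With Raxmor, Renarc is earned (Rule 5).
With Renarc, Ionzin, and Orbgal, Galesk is earned (Rule 4).
With Galesk and Raxmor, Kelorb is earned (Rule 6).
With Halnor and Kelorb, Raxsel is earned (Rule 2).
Raxmor: reached.
Raxsel: reached.
Tovqil would need Zansel and Raxsel (Rule 7), but Zansel is never earned.
Reached: Raxmor and Raxsel — 2 of the 3.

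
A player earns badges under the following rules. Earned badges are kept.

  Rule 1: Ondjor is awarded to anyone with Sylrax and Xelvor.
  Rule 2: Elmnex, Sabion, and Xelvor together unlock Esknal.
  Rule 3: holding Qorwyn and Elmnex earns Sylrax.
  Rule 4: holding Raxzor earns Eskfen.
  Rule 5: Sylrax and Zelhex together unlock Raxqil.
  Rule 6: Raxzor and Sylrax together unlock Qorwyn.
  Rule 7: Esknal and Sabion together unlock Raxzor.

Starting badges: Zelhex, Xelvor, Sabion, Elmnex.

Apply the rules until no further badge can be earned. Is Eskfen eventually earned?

With Elmnex, Sabion, and Xelvor, Esknal is earned (Rule 2).
With Esknal and Sabion, Raxzor is earned (Rule 7).
With Raxzor, Eskfen is earned (Rule 4).

Yes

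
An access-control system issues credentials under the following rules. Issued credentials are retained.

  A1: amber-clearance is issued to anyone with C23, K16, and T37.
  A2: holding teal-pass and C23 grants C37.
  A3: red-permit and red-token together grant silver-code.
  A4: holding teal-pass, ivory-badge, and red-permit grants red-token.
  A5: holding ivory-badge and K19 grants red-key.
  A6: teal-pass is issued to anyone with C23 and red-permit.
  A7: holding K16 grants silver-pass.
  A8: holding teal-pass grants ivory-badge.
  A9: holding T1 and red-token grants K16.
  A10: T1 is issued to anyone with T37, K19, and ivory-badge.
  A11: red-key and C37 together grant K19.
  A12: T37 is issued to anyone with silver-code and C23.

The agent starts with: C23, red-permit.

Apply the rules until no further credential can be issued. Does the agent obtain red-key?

No

red-key would need ivory-badge and K19 (A5), but K19 is never granted.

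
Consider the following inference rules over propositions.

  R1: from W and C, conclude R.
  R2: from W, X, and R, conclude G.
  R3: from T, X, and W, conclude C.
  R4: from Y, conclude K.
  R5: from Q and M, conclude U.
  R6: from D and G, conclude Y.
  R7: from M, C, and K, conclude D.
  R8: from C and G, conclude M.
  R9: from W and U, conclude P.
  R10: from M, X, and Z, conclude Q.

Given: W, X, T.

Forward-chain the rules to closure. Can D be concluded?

No

D would need M, C, and K (R7), but K is never established.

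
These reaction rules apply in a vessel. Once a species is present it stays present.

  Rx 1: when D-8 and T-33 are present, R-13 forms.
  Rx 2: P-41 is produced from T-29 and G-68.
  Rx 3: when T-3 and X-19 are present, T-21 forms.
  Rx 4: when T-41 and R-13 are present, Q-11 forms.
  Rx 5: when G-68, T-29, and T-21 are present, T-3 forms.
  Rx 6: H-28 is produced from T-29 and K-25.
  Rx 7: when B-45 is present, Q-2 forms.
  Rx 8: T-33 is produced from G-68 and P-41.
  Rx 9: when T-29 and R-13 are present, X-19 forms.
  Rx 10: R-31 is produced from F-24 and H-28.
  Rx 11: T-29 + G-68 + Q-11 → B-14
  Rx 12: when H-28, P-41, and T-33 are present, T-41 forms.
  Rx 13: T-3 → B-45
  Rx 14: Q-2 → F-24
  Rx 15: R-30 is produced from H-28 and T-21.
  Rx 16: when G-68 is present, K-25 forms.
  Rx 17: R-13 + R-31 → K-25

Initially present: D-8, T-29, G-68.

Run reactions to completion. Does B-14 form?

G-68 present → K-25 forms (Rx 16).
T-29 and G-68 present → P-41 forms (Rx 2).
T-29 and K-25 present → H-28 forms (Rx 6).
G-68 and P-41 present → T-33 forms (Rx 8).
D-8 and T-33 present → R-13 forms (Rx 1).
H-28, P-41, and T-33 present → T-41 forms (Rx 12).
T-41 and R-13 present → Q-11 forms (Rx 4).
T-29, G-68, and Q-11 present → B-14 forms (Rx 11).

Yes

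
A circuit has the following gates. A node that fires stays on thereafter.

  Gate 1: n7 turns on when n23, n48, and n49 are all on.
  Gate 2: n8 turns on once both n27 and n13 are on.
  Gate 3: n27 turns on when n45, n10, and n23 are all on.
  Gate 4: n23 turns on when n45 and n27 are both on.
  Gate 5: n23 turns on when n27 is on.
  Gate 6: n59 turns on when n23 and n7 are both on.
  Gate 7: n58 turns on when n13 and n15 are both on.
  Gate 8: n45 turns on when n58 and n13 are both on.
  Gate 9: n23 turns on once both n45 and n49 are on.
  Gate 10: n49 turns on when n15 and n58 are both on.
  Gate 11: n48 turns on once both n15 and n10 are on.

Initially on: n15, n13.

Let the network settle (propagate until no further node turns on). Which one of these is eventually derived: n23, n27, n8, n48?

Gate 7: n13 and n15 on → n58 on.
Gate 8: n58 and n13 on → n45 on.
n15 and n58 are on, so n49 turns on (Gate 10).
n45 and n49 are on, so n23 turns on (Gate 9).
n27 would need n45, n10, and n23 (Gate 3), but n10 never turns on. n48 would need n15 and n10 (Gate 11), but n10 never turns on. n8 would need n27 and n13 (Gate 2), but n27 never turns on.

n23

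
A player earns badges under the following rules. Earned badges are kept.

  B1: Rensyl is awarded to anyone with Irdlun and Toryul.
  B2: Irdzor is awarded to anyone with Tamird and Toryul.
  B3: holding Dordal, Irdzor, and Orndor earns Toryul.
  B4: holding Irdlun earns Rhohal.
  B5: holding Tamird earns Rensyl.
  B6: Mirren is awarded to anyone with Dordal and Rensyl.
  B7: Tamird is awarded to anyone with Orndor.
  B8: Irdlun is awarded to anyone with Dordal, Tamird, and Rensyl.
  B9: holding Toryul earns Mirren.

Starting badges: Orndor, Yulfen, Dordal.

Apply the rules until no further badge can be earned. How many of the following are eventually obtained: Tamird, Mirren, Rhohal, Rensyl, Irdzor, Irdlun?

With Orndor, Tamird is earned (B7).
With Tamird, Rensyl is earned (B5).
With Dordal, Tamird, and Rensyl, Irdlun is earned (B8).
With Dordal and Rensyl, Mirren is earned (B6).
With Irdlun, Rhohal is earned (B4).
Tamird: reached.
Mirren: reached.
Rhohal: reached.
Rensyl: reached.
Irdzor would need Tamird and Toryul (B2), but Toryul is never earned.
Irdlun: reached.
Reached: Tamird, Mirren, Rhohal, Rensyl, and Irdlun — 5 of the 6.

5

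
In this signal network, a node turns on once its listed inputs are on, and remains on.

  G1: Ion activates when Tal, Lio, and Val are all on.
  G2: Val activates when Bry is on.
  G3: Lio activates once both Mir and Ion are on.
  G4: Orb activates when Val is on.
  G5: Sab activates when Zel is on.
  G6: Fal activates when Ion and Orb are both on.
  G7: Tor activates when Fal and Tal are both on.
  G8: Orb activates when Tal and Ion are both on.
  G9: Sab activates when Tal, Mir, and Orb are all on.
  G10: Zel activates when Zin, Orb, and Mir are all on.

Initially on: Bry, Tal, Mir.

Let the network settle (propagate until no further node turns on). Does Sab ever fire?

Yes

Bry is on, so Val activates (G2).
Val is on, so Orb activates (G4).
G9: Tal, Mir, and Orb on → Sab on.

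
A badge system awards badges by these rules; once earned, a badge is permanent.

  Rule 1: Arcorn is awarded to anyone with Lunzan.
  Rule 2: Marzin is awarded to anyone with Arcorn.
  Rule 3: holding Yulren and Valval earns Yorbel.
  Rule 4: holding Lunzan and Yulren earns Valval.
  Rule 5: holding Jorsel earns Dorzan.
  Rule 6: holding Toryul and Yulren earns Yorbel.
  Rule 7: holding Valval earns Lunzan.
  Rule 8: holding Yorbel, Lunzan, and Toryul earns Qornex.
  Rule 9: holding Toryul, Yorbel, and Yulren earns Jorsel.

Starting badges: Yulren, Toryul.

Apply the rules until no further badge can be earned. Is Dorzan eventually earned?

With Toryul and Yulren, Yorbel is earned (Rule 6).
With Toryul, Yorbel, and Yulren, Jorsel is earned (Rule 9).
With Jorsel, Dorzan is earned (Rule 5).

Yes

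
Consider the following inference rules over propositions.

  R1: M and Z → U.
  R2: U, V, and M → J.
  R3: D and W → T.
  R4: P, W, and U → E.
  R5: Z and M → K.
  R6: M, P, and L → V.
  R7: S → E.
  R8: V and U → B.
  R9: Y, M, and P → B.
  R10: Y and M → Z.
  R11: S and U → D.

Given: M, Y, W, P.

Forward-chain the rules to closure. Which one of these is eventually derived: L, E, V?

E

From Y and M, R10 gives Z.
M and Z hold, so U follows (R1).
From P, W, and U, R4 gives E.
V would need M, P, and L (R6), but L is never established. No rule produces L, and it is not given.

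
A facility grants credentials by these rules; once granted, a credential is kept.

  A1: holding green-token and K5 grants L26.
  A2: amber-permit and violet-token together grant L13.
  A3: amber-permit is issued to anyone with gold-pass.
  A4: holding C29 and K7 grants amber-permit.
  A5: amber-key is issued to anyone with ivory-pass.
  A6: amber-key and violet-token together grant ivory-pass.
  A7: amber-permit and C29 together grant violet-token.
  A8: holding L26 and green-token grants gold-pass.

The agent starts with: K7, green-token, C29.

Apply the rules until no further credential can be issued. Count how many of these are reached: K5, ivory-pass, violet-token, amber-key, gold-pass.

1

Holding C29 and K7 grants amber-permit (A4).
Holding amber-permit and C29 grants violet-token (A7).
No rule produces K5, and it is not given.
ivory-pass would need amber-key and violet-token (A6), but amber-key is never granted.
violet-token: reached.
amber-key would need ivory-pass (A5), but ivory-pass is never granted.
gold-pass would need L26 and green-token (A8), but L26 is never granted.
Reached: violet-token — 1 of the 5.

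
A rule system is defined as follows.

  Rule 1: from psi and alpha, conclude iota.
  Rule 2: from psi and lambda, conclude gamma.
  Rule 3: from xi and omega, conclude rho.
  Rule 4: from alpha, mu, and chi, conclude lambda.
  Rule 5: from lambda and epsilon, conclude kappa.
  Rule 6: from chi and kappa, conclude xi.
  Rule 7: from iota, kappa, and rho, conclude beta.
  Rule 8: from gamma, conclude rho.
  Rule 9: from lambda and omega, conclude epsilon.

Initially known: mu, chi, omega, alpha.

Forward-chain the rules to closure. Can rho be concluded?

Yes

alpha, mu, and chi hold, so lambda follows (Rule 4).
From lambda and omega, Rule 9 gives epsilon.
From lambda and epsilon, Rule 5 gives kappa.
From chi and kappa, Rule 6 gives xi.
xi and omega hold, so rho follows (Rule 3).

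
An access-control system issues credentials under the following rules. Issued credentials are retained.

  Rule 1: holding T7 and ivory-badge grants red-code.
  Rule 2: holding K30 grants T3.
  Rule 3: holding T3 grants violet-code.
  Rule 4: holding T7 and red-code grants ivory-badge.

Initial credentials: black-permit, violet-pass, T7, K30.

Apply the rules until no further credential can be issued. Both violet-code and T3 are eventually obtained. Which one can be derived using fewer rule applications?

T3

T3: Holding K30 grants T3 (Rule 2). [1 rule application]
violet-code: Holding K30 grants T3 (Rule 2). Holding T3 grants violet-code (Rule 3). [2 rule applications]
T3 needs fewer.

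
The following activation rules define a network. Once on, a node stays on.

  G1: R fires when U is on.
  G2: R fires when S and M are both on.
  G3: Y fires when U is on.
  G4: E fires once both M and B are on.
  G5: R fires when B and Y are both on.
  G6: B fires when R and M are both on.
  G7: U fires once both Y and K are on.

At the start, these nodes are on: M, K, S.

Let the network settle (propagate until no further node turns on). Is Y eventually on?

Y would need U (G3), but U never turns on.

No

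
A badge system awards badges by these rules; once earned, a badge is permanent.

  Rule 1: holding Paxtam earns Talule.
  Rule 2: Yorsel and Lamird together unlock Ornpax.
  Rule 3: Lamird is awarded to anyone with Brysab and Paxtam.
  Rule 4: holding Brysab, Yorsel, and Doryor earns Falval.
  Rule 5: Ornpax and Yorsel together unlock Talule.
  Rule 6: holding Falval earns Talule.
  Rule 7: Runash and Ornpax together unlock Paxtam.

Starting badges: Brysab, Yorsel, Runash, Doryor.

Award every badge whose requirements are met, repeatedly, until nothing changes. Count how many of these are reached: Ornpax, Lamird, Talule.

With Brysab, Yorsel, and Doryor, Falval is earned (Rule 4).
With Falval, Talule is earned (Rule 6).
Ornpax would need Yorsel and Lamird (Rule 2), but Lamird is never earned.
Lamird would need Brysab and Paxtam (Rule 3), but Paxtam is never earned.
Talule: reached.
Reached: Talule — 1 of the 3.

1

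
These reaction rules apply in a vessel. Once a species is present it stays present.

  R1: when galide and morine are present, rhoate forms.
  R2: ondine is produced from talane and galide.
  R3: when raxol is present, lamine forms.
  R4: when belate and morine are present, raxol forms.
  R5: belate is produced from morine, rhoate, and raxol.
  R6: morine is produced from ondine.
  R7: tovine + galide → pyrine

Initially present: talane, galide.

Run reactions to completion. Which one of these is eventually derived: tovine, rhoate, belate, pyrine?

rhoate

talane and galide present → ondine forms (R2).
ondine present → morine forms (R6).
galide and morine present → rhoate forms (R1).
No rule produces tovine, and it is not given. belate would need morine, rhoate, and raxol (R5), but raxol never forms. pyrine would need tovine and galide (R7), but tovine never forms.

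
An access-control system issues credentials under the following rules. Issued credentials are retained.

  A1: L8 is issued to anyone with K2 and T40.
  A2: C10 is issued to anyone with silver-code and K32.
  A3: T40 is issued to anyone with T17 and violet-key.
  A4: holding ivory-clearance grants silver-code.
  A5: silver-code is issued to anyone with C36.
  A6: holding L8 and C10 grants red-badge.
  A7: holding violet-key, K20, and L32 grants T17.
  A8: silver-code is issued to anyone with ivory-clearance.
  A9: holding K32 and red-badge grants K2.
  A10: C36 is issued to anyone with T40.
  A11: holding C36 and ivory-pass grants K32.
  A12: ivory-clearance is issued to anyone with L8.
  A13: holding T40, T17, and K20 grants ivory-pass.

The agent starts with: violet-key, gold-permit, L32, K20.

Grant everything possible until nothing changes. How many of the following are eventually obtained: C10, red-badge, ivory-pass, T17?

Holding violet-key, K20, and L32 grants T17 (A7).
Holding T17 and violet-key grants T40 (A3).
Holding T40 grants C36 (A10).
Holding T40, T17, and K20 grants ivory-pass (A13).
Holding C36 and ivory-pass grants K32 (A11).
Holding C36 grants silver-code (A5).
Holding silver-code and K32 grants C10 (A2).
C10: reached.
red-badge would need L8 and C10 (A6), but L8 is never granted.
ivory-pass: reached.
T17: reached.
Reached: C10, ivory-pass, and T17 — 3 of the 4.

3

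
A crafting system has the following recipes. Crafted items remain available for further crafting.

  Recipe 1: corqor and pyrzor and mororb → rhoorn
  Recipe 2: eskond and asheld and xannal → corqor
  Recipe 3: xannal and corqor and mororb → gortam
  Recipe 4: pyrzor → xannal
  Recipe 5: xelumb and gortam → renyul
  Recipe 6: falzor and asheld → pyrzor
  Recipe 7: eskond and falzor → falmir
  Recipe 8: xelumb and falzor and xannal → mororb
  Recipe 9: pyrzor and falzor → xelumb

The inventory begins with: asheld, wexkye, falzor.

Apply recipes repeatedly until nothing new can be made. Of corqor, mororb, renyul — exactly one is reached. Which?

Using Recipe 6, falzor and asheld make pyrzor.
Using Recipe 4, pyrzor makes xannal.
pyrzor and falzor → xelumb (Recipe 9).
xelumb and falzor and xannal → mororb (Recipe 8).
renyul would need xelumb and gortam (Recipe 5), but gortam is never obtained. corqor would need eskond, asheld, and xannal (Recipe 2), but eskond is never obtained.

mororb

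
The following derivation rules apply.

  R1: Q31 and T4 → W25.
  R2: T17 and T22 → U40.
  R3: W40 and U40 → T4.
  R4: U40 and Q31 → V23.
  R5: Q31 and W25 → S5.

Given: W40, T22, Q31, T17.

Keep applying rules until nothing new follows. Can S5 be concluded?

T17 and T22 hold, so U40 follows (R2).
W40 and U40 hold, so T4 follows (R3).
Q31 and T4 hold, so W25 follows (R1).
From Q31 and W25, R5 gives S5.

Yes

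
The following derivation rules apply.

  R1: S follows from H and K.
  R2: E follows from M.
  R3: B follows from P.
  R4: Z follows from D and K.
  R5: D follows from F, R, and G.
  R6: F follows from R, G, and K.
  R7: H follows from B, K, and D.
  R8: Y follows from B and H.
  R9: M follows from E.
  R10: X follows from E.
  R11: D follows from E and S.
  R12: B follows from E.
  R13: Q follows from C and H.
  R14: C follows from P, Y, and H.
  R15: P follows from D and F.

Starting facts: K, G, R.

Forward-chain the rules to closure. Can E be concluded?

No

E would need M (R2), but M is never established.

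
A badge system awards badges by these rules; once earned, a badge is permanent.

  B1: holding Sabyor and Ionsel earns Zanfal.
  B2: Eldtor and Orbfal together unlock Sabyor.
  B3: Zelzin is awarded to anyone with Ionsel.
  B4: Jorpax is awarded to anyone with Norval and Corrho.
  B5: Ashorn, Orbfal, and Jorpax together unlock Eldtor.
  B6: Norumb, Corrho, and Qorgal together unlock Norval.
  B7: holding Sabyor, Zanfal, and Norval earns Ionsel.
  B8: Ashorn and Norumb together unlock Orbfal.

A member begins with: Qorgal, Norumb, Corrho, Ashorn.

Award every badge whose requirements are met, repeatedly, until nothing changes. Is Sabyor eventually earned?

Yes

With Norumb, Corrho, and Qorgal, Norval is earned (B6).
With Ashorn and Norumb, Orbfal is earned (B8).
With Norval and Corrho, Jorpax is earned (B4).
With Ashorn, Orbfal, and Jorpax, Eldtor is earned (B5).
With Eldtor and Orbfal, Sabyor is earned (B2).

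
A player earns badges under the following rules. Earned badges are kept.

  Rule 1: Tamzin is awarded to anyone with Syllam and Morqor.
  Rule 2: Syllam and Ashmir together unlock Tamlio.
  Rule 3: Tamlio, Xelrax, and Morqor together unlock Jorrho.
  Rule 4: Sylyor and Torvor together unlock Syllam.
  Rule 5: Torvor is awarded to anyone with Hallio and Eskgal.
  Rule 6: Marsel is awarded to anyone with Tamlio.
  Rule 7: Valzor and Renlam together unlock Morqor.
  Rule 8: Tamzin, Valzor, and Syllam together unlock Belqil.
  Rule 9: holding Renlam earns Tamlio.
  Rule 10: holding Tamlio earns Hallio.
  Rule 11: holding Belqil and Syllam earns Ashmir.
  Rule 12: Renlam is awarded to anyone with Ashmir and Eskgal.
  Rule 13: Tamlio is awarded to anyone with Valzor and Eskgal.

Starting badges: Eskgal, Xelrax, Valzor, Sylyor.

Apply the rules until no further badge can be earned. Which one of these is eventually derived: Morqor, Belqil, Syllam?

Syllam

With Valzor and Eskgal, Tamlio is earned (Rule 13).
With Tamlio, Hallio is earned (Rule 10).
With Hallio and Eskgal, Torvor is earned (Rule 5).
With Sylyor and Torvor, Syllam is earned (Rule 4).
Belqil would need Tamzin, Valzor, and Syllam (Rule 8), but Tamzin is never earned. Morqor would need Valzor and Renlam (Rule 7), but Renlam is never earned.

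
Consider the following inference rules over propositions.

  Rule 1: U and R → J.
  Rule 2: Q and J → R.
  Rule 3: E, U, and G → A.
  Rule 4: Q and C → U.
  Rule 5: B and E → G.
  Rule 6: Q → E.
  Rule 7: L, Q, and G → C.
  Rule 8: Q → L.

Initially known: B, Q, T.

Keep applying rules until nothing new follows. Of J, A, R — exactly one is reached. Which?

A

From Q, Rule 8 gives L.
Q holds, so E follows (Rule 6).
From B and E, Rule 5 gives G.
From L, Q, and G, Rule 7 gives C.
From Q and C, Rule 4 gives U.
E, U, and G hold, so A follows (Rule 3).
J would need U and R (Rule 1), but R is never established. R would need Q and J (Rule 2), but J is never established.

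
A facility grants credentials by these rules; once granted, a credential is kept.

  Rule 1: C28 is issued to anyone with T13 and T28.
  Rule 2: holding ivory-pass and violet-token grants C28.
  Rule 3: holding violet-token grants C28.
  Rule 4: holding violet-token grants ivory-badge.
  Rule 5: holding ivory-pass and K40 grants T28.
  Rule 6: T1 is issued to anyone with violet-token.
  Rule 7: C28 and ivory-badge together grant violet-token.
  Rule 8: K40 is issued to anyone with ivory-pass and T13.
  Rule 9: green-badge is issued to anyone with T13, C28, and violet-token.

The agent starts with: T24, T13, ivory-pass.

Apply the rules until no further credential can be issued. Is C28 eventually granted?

Holding ivory-pass and T13 grants K40 (Rule 8).
Holding ivory-pass and K40 grants T28 (Rule 5).
Holding T13 and T28 grants C28 (Rule 1).

Yes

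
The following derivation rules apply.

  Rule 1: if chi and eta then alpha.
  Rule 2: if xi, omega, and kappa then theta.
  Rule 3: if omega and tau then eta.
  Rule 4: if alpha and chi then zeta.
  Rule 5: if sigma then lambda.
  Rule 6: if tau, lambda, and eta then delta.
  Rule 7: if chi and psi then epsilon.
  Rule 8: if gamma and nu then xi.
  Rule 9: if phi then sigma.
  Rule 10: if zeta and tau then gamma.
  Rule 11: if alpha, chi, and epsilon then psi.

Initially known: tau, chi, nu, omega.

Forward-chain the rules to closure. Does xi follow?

omega and tau hold, so eta follows (Rule 3).
From chi and eta, Rule 1 gives alpha.
alpha and chi hold, so zeta follows (Rule 4).
From zeta and tau, Rule 10 gives gamma.
From gamma and nu, Rule 8 gives xi.

Yes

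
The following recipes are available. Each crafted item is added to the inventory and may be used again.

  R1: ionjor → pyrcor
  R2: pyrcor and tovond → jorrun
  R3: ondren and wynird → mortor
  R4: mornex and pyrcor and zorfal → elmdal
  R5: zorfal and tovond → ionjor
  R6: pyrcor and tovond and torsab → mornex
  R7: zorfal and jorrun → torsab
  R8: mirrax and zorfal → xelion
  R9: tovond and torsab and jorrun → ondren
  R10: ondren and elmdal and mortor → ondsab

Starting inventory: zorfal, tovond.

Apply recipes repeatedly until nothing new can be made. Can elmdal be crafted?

Yes

zorfal and tovond → ionjor (R5).
ionjor → pyrcor (R1).
pyrcor and tovond → jorrun (R2).
Using R7, zorfal and jorrun make torsab.
pyrcor and tovond and torsab → mornex (R6).
mornex and pyrcor and zorfal → elmdal (R4).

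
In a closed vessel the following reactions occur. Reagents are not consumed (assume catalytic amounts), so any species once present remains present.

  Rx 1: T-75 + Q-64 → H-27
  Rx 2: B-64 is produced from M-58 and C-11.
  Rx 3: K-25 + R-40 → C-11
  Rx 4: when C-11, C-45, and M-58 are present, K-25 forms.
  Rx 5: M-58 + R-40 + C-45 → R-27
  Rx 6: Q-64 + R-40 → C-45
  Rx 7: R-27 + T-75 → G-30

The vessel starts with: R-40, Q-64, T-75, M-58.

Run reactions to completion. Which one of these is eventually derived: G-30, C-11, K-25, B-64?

Q-64 and R-40 present → C-45 forms (Rx 6).
M-58, R-40, and C-45 present → R-27 forms (Rx 5).
R-27 and T-75 present → G-30 forms (Rx 7).
B-64 would need M-58 and C-11 (Rx 2), but C-11 never forms. K-25 would need C-11, C-45, and M-58 (Rx 4), but C-11 never forms. C-11 would need K-25 and R-40 (Rx 3), but K-25 never forms.

G-30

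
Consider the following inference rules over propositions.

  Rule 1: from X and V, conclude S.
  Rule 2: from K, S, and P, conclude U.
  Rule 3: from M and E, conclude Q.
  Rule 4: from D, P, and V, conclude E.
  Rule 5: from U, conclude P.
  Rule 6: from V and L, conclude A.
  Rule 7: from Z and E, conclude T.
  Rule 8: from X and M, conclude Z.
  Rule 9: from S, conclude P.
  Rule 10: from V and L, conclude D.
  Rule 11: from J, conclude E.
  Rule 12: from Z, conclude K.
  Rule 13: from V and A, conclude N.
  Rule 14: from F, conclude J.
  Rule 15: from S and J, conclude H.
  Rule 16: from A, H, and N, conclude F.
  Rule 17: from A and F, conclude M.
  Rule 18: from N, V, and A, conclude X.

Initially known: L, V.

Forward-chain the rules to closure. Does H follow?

H would need S and J (Rule 15), but J is never established.

No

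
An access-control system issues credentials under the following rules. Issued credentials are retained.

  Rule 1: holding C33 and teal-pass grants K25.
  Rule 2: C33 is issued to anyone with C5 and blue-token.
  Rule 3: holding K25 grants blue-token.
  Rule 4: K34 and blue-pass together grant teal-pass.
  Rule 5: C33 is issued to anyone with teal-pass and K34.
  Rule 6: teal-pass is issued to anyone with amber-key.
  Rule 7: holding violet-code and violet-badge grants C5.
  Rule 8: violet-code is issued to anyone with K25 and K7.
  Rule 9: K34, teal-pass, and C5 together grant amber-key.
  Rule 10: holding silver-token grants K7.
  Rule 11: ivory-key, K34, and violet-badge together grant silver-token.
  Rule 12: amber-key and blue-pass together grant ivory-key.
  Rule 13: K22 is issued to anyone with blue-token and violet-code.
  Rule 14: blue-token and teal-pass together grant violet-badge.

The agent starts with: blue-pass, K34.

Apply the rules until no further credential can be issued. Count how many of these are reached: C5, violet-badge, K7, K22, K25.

2

Holding K34 and blue-pass grants teal-pass (Rule 4).
Holding teal-pass and K34 grants C33 (Rule 5).
Holding C33 and teal-pass grants K25 (Rule 1).
Holding K25 grants blue-token (Rule 3).
Holding blue-token and teal-pass grants violet-badge (Rule 14).
C5 would need violet-code and violet-badge (Rule 7), but violet-code is never granted.
violet-badge: reached.
K7 would need silver-token (Rule 10), but silver-token is never granted.
K22 would need blue-token and violet-code (Rule 13), but violet-code is never granted.
K25: reached.
Reached: violet-badge and K25 — 2 of the 5.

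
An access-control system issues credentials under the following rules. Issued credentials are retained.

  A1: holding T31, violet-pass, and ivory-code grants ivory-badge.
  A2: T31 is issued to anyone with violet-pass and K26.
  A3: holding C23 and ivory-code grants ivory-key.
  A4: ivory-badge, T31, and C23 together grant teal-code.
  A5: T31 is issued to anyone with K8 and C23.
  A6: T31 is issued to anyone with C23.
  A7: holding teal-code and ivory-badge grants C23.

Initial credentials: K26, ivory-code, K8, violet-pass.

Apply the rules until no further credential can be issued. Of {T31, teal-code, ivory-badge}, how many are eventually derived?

2

Holding violet-pass and K26 grants T31 (A2).
Holding T31, violet-pass, and ivory-code grants ivory-badge (A1).
T31: reached.
teal-code would need ivory-badge, T31, and C23 (A4), but C23 is never granted.
ivory-badge: reached.
Reached: T31 and ivory-badge — 2 of the 3.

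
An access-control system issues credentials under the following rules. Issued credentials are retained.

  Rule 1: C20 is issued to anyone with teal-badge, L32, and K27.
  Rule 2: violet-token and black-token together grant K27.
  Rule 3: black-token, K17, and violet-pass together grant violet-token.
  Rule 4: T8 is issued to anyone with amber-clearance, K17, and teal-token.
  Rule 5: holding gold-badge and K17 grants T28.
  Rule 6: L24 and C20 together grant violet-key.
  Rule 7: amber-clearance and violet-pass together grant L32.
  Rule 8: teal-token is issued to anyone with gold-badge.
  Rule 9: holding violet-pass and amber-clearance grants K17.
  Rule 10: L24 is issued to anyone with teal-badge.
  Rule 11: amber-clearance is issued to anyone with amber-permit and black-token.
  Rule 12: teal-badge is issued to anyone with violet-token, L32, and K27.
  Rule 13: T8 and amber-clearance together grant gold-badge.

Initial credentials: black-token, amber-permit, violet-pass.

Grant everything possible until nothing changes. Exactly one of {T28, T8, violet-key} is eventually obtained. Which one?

violet-key

Holding amber-permit and black-token grants amber-clearance (Rule 11).
Holding amber-clearance and violet-pass grants L32 (Rule 7).
Holding violet-pass and amber-clearance grants K17 (Rule 9).
Holding black-token, K17, and violet-pass grants violet-token (Rule 3).
Holding violet-token and black-token grants K27 (Rule 2).
Holding violet-token, L32, and K27 grants teal-badge (Rule 12).
Holding teal-badge grants L24 (Rule 10).
Holding teal-badge, L32, and K27 grants C20 (Rule 1).
Holding L24 and C20 grants violet-key (Rule 6).
T28 would need gold-badge and K17 (Rule 5), but gold-badge is never granted. T8 would need amber-clearance, K17, and teal-token (Rule 4), but teal-token is never granted.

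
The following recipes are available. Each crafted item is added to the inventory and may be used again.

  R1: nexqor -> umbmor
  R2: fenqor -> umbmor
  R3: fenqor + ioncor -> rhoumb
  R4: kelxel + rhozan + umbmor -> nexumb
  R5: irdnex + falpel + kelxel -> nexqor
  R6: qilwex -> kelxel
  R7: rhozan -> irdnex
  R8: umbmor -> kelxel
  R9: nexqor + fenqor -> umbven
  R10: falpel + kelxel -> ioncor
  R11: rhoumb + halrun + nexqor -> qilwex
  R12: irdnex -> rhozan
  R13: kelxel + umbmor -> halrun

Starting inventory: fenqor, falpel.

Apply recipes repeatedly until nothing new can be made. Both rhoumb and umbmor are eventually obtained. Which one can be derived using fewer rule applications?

umbmor

umbmor: fenqor -> umbmor (R2). [1 rule application]
rhoumb: fenqor -> umbmor (R2). Using R8, umbmor makes kelxel. Using R10, falpel and kelxel make ioncor. Using R3, fenqor and ioncor make rhoumb. [4 rule applications]
umbmor needs fewer.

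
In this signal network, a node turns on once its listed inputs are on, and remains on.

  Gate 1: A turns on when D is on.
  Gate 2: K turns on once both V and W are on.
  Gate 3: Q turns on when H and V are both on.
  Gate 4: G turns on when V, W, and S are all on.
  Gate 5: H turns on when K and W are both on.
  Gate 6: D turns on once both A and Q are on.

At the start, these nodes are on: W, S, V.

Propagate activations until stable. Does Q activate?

Yes

Gate 2: V and W on → K on.
K and W are on, so H turns on (Gate 5).
Gate 3: H and V on → Q on.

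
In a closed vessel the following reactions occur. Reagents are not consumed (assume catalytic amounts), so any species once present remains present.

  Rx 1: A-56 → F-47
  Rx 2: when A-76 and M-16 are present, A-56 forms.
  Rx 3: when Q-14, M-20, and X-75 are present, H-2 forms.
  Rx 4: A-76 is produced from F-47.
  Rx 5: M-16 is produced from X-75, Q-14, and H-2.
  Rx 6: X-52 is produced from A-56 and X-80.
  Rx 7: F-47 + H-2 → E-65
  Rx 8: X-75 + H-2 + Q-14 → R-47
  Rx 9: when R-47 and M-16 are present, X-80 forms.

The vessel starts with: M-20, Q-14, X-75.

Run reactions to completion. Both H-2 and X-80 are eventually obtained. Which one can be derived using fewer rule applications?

H-2: Q-14, M-20, and X-75 present → H-2 forms (Rx 3). [1 rule application]
X-80: Q-14, M-20, and X-75 present → H-2 forms (Rx 3). X-75, H-2, and Q-14 present → R-47 forms (Rx 8). X-75, Q-14, and H-2 present → M-16 forms (Rx 5). R-47 and M-16 present → X-80 forms (Rx 9). [4 rule applications]
H-2 needs fewer.

H-2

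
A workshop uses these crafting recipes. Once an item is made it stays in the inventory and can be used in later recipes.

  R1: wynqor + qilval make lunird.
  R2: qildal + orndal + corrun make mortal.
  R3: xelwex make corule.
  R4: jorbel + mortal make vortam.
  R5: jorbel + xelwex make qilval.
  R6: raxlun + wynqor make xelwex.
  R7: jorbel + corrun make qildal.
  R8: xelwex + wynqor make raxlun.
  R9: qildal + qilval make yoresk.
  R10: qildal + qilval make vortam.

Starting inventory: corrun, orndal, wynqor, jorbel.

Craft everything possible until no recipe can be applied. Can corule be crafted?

corule would need xelwex (R3), but xelwex is never obtained.

No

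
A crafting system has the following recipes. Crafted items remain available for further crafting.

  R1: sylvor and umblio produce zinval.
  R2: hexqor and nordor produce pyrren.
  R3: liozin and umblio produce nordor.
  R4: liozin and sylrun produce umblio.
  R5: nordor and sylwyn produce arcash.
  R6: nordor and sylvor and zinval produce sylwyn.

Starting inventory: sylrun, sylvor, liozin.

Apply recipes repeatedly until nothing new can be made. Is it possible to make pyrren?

pyrren would need hexqor and nordor (R2), but hexqor is never obtained.

No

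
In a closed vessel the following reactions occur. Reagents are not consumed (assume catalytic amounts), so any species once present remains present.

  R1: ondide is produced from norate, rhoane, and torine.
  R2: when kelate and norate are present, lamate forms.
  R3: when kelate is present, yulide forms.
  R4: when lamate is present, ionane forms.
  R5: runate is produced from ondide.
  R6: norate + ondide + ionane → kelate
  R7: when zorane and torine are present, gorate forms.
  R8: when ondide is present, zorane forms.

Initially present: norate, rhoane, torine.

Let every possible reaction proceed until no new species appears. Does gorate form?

norate, rhoane, and torine present → ondide forms (R1).
ondide present → zorane forms (R8).
zorane and torine present → gorate forms (R7).

Yes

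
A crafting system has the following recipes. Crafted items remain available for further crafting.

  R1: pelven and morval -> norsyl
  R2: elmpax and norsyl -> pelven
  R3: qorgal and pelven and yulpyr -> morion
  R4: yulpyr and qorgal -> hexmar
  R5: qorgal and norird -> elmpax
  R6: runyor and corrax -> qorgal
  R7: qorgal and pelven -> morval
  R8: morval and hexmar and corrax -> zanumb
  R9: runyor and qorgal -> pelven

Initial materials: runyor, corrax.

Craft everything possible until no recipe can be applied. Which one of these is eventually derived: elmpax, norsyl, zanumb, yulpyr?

norsyl

Using R6, runyor and corrax make qorgal.
runyor and qorgal -> pelven (R9).
Using R7, qorgal and pelven make morval.
Using R1, pelven and morval make norsyl.
elmpax would need qorgal and norird (R5), but norird is never obtained. No rule produces yulpyr, and it is not given. zanumb would need morval, hexmar, and corrax (R8), but hexmar is never obtained.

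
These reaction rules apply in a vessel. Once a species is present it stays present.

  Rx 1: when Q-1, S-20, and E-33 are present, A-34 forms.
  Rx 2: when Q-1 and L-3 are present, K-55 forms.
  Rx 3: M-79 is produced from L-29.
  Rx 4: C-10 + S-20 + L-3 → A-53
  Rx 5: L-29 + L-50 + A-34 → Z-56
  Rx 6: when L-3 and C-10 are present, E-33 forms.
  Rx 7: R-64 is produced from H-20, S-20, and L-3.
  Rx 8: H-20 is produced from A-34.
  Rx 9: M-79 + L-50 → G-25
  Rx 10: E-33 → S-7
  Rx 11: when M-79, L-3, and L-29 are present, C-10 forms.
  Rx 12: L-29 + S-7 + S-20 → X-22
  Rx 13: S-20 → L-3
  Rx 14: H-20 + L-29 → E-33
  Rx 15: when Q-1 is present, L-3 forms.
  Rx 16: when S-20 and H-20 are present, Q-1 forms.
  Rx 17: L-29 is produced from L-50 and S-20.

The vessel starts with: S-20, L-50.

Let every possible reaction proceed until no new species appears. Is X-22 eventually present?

Yes

L-50 and S-20 present → L-29 forms (Rx 17).
S-20 present → L-3 forms (Rx 13).
L-29 present → M-79 forms (Rx 3).
M-79, L-3, and L-29 present → C-10 forms (Rx 11).
L-3 and C-10 present → E-33 forms (Rx 6).
E-33 present → S-7 forms (Rx 10).
L-29, S-7, and S-20 present → X-22 forms (Rx 12).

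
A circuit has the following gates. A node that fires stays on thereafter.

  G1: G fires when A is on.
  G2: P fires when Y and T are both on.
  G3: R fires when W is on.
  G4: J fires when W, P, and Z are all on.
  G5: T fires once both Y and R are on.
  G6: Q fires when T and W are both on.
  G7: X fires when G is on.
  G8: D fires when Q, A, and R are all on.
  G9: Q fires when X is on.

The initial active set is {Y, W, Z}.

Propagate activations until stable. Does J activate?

Yes

W is on, so R fires (G3).
G5: Y and R on → T on.
G2: Y and T on → P on.
W, P, and Z are on, so J fires (G4).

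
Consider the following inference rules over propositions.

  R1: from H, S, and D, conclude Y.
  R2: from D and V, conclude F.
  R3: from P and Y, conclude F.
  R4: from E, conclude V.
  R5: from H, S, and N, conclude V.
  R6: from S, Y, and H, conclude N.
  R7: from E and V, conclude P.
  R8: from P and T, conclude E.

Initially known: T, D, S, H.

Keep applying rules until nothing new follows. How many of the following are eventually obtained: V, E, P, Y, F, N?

4

From H, S, and D, R1 gives Y.
S, Y, and H hold, so N follows (R6).
From H, S, and N, R5 gives V.
From D and V, R2 gives F.
V: reached.
E would need P and T (R8), but P is never established.
P would need E and V (R7), but E is never established.
Y: reached.
F: reached.
N: reached.
Reached: V, Y, F, and N — 4 of the 6.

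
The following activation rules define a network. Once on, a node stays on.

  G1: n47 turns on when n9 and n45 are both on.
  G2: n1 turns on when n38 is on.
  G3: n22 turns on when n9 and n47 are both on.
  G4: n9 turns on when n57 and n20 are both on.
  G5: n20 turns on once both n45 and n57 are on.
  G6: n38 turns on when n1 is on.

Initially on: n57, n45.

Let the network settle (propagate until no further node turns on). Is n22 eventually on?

G5: n45 and n57 on → n20 on.
G4: n57 and n20 on → n9 on.
n9 and n45 are on, so n47 turns on (G1).
G3: n9 and n47 on → n22 on.

Yes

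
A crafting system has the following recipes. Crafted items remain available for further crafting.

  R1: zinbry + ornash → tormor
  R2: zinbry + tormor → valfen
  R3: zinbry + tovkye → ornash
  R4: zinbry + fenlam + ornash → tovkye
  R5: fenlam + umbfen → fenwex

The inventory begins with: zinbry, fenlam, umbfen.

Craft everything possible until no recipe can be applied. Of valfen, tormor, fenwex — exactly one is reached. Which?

fenwex

Using R5, fenlam and umbfen make fenwex.
valfen would need zinbry and tormor (R2), but tormor is never obtained. tormor would need zinbry and ornash (R1), but ornash is never obtained.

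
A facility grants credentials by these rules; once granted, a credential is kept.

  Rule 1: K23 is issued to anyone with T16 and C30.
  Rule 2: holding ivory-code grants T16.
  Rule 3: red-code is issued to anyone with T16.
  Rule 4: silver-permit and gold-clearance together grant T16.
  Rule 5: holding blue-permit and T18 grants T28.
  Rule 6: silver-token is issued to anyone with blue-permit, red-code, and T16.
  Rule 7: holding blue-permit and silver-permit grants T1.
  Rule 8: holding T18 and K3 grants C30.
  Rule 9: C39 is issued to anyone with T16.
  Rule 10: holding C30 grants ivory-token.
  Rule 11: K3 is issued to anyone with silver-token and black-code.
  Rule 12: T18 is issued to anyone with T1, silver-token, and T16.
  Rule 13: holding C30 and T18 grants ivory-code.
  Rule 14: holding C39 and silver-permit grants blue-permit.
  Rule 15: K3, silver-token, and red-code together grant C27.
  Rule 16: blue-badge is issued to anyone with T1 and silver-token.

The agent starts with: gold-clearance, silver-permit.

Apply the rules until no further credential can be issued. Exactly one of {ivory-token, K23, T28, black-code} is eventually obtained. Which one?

Holding silver-permit and gold-clearance grants T16 (Rule 4).
Holding T16 grants C39 (Rule 9).
Holding T16 grants red-code (Rule 3).
Holding C39 and silver-permit grants blue-permit (Rule 14).
Holding blue-permit and silver-permit grants T1 (Rule 7).
Holding blue-permit, red-code, and T16 grants silver-token (Rule 6).
Holding T1, silver-token, and T16 grants T18 (Rule 12).
Holding blue-permit and T18 grants T28 (Rule 5).
No rule produces black-code, and it is not given. ivory-token would need C30 (Rule 10), but C30 is never granted. K23 would need T16 and C30 (Rule 1), but C30 is never granted.

T28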